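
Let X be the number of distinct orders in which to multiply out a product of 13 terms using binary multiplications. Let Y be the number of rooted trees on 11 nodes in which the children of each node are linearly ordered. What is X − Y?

Ways to associate a product of 13 factors correspond to binary trees on 13 leaves, so the count is C_12. So X = C_12 = 208012.
Rooted ordered (plane) trees on m nodes have m−1 edges and are counted by C_{m−1}; m = 11 gives C_10. So Y = C_10 = 16796.
X − Y = 208012 − 16796 = 191216.

191216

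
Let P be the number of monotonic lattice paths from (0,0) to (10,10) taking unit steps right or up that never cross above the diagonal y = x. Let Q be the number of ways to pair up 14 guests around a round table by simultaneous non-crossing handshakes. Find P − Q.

Sub-diagonal monotone paths from (0,0) to (10,10) biject with Dyck paths of semilength 10, giving C_10. So P = C_10 = 16796.
Non-crossing handshake pairings of 2n people are counted by C_n; 14 people gives n = 7. So Q = C_7 = 429.
P − Q = 16796 − 429 = 16367.

16367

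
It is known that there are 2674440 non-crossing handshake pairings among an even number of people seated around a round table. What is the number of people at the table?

Non-crossing handshake pairings of 2n people are counted by C_n; 2674440 = C_14.
So n = 14, and there are 2n = 28 people.

28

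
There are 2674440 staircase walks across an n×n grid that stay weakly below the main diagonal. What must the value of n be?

14

Such diagonal-avoiding paths in an n×n grid are counted by C_n. The Catalan number equal to 2674440 is C_14.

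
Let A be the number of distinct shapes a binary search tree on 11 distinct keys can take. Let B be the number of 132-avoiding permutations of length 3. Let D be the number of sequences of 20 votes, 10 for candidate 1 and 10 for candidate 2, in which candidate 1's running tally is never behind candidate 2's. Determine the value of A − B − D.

41985

Rooted binary trees with 11 nodes (each child slot possibly empty) number C_11. So A = C_11 = 58786.
Permutations of [n] avoiding any single length-3 pattern are counted by C_n; here n = 3. So B = C_3 = 5.
Ballot sequences with n votes each where one side never trails are Dyck words, counted by C_n; here n = 10. So D = C_10 = 16796.
A − B − D = 58786 − 5 − 16796 = 41985.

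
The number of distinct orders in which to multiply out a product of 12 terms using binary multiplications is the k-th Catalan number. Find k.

Ways to associate a product of 12 factors correspond to binary trees on 12 leaves, so the count is C_11.

11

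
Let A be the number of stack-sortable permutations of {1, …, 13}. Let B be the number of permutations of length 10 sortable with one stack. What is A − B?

726104

By Knuth's characterisation, the stack-sortable permutations of length 13 are the 231-avoiders, numbering C_13. So A = C_13 = 742900.
By Knuth's characterisation, the stack-sortable permutations of length 10 are the 231-avoiders, numbering C_10. So B = C_10 = 16796.
A − B = 742900 − 16796 = 726104.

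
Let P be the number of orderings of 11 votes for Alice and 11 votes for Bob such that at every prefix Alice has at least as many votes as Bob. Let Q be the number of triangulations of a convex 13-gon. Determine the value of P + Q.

117572

Ballot sequences with n votes each where one side never trails are Dyck words, counted by C_n; here n = 11. So P = C_11 = 58786.
A convex 13-gon is triangulated into 11 triangles, and the number of such triangulations is the Catalan number C_{13−2} = C_11. So Q = C_11 = 58786.
P + Q = 58786 + 58786 = 117572.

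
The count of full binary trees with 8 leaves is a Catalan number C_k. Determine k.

A full binary tree with L leaves has L−1 internal nodes and is counted by C_{L−1}; L = 8 gives C_7.

7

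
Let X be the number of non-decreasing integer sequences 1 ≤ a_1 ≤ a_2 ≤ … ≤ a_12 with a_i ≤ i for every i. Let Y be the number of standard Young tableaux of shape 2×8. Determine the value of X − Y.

Weakly increasing sequences with a_i ≤ i biject with Dyck paths of semilength 12, so there are C_12. So X = C_12 = 208012.
Standard Young tableaux of shape 2×n are counted by C_n; here n = 8. So Y = C_8 = 1430.
X − Y = 208012 − 1430 = 206582.

206582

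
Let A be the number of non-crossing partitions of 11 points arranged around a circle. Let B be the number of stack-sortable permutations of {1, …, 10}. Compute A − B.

Non-crossing partitions of an n-element set are counted by C_n; here n = 11. So A = C_11 = 58786.
Stack-sortable permutations are exactly the 231-avoiding ones, counted by C_n; here n = 10. So B = C_10 = 16796.
A − B = 58786 − 16796 = 41990.

41990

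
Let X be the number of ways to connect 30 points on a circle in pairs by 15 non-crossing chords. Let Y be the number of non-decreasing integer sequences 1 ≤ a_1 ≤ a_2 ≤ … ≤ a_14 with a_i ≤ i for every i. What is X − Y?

Non-crossing perfect matchings of 2n points on a circle are counted by C_n; with 30 points, n = 15. So X = C_15 = 9694845.
Such sub-staircase sequences of length n are counted by C_n; here n = 14. So Y = C_14 = 2674440.
X − Y = 9694845 − 2674440 = 7020405.

7020405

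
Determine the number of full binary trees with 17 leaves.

35357670

A full binary tree with L leaves has L−1 internal nodes and is counted by C_{L−1}; L = 17 gives C_16.
C_16 = C(32,16)/17 = 601080390/17 = 35357670.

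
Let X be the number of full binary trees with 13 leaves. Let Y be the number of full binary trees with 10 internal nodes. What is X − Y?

191216

Full binary trees with 13 leaves have 13−1 = 12 internal nodes, so there are C_12 of them. So X = C_12 = 208012.
The number of full binary trees on 10 internal nodes is the Catalan number C_10. So Y = C_10 = 16796.
X − Y = 208012 − 16796 = 191216.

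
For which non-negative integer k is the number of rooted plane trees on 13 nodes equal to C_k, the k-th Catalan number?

12

Rooted ordered (plane) trees on m nodes have m−1 edges and are counted by C_{m−1}; m = 13 gives C_12.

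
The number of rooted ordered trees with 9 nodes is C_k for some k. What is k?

8

Rooted ordered (plane) trees on m nodes have m−1 edges and are counted by C_{m−1}; m = 9 gives C_8.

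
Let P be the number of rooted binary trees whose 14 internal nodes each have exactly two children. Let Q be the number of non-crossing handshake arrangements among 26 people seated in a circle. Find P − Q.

1931540

The number of full binary trees on 14 internal nodes is the Catalan number C_14. So P = C_14 = 2674440.
Non-crossing handshake pairings of 2n people are counted by C_n; 26 people gives n = 13. So Q = C_13 = 742900.
P − Q = 2674440 − 742900 = 1931540.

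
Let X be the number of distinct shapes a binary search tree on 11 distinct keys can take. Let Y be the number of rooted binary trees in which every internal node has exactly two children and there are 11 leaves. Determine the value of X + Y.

Rooted binary trees with 11 nodes (each child slot possibly empty) number C_11. So X = C_11 = 58786.
Full binary trees with 11 leaves have 11−1 = 10 internal nodes, so there are C_10 of them. So Y = C_10 = 16796.
X + Y = 58786 + 16796 = 75582.

75582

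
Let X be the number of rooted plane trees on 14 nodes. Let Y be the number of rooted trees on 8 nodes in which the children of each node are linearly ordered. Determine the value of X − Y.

Rooted ordered (plane) trees on m nodes have m−1 edges and are counted by C_{m−1}; m = 14 gives C_13. So X = C_13 = 742900.
Rooted ordered (plane) trees on m nodes have m−1 edges and are counted by C_{m−1}; m = 8 gives C_7. So Y = C_7 = 429.
X − Y = 742900 − 429 = 742471.

742471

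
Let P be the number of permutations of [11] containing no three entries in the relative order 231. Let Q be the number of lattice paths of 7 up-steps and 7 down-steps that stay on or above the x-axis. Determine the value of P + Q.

59215

Permutations of [n] avoiding any single length-3 pattern are counted by C_n; here n = 11. So P = C_11 = 58786.
Dyck paths of semilength n (length 2n) are counted by C_n; here n = 7. So Q = C_7 = 429.
P + Q = 58786 + 429 = 59215.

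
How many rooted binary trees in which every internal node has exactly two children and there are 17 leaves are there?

Full binary trees with 17 leaves have 17−1 = 16 internal nodes, so there are C_16 of them.
C_16 = C(32,16)/17 = 601080390/17 = 35357670.

35357670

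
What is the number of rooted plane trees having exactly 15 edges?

A rooted plane tree with 15 edges has 16 nodes, and the count is C_15.
C_15 = C(30,15)/16 = 155117520/16 = 9694845.

9694845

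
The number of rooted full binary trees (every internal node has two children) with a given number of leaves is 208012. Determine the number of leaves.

Full binary trees with L leaves are counted by C_{L−1}. Since C_12 = 208012, the index is 12.
So the index is 12, and the number of leaves is 12 + 1 = 13.

13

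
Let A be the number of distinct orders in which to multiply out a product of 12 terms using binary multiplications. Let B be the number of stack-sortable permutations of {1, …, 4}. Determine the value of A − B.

58772

Ways to associate a product of 12 factors correspond to binary trees on 12 leaves, so the count is C_11. So A = C_11 = 58786.
By Knuth's characterisation, the stack-sortable permutations of length 4 are the 231-avoiders, numbering C_4. So B = C_4 = 14.
A − B = 58786 − 14 = 58772.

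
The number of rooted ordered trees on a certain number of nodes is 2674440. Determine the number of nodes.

15

Rooted ordered trees on m nodes are counted by C_{m−1}, and C_14 = 2674440.
So the index is 14, and the number of nodes is 14 + 1 = 15.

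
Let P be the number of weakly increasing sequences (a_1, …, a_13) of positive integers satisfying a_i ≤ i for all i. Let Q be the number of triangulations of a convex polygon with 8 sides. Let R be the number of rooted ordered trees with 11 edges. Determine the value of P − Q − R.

Weakly increasing sequences with a_i ≤ i biject with Dyck paths of semilength 13, so there are C_13. So P = C_13 = 742900.
The number of triangulations of an 8-gon is the Catalan number C_6 (index = sides − 2). So Q = C_6 = 132.
A rooted plane tree with 11 edges has 12 nodes, and the count is C_11. So R = C_11 = 58786.
P − Q − R = 742900 − 132 − 58786 = 683982.

683982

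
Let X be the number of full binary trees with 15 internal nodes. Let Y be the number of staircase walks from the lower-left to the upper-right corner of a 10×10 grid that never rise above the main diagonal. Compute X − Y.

Full binary trees with n internal nodes are counted by C_n; here n = 15. So X = C_15 = 9694845.
Sub-diagonal monotone paths from (0,0) to (10,10) biject with Dyck paths of semilength 10, giving C_10. So Y = C_10 = 16796.
X − Y = 9694845 − 16796 = 9678049.

9678049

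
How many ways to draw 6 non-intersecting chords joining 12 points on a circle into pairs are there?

132

Non-crossing perfect matchings of 2n points on a circle are counted by C_n; with 12 points, n = 6.
C_6 = C(12,6)/7 = 924/7 = 132.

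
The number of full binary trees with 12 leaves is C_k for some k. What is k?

11

A full binary tree with L leaves has L−1 internal nodes and is counted by C_{L−1}; L = 12 gives C_11.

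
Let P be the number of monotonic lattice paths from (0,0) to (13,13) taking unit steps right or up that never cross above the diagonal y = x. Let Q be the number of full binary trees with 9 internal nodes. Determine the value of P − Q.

738038

Sub-diagonal monotone paths from (0,0) to (13,13) biject with Dyck paths of semilength 13, giving C_13. So P = C_13 = 742900.
Full binary trees with n internal nodes are counted by C_n; here n = 9. So Q = C_9 = 4862.
P − Q = 742900 − 4862 = 738038.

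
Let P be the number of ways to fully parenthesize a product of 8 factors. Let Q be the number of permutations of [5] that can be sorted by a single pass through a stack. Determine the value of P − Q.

387

Parenthesizations of m factors correspond to full binary trees with m leaves, counted by C_{m−1}; m = 8 gives C_7. So P = C_7 = 429.
By Knuth's characterisation, the stack-sortable permutations of length 5 are the 231-avoiders, numbering C_5. So Q = C_5 = 42.
P − Q = 429 − 42 = 387.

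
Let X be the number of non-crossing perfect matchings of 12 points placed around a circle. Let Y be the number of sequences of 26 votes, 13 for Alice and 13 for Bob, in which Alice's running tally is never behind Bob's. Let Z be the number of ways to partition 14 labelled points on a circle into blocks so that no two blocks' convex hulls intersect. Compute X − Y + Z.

1931672

Pairing 12 circle points by 6 non-crossing chords gives C_6 matchings. So X = C_6 = 132.
Ballot sequences with n votes each where one side never trails are Dyck words, counted by C_n; here n = 13. So Y = C_13 = 742900.
The non-crossing partitions of [14] form a lattice of size C_14. So Z = C_14 = 2674440.
X − Y + Z = 132 − 742900 + 2674440 = 1931672.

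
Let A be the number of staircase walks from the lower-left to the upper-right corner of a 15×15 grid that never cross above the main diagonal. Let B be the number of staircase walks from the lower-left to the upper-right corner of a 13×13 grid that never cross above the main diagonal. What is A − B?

8951945

Sub-diagonal monotone paths from (0,0) to (15,15) biject with Dyck paths of semilength 15, giving C_15. So A = C_15 = 9694845.
Monotone paths in an n×n grid that stay weakly below the diagonal are counted by C_n; here n = 13. So B = C_13 = 742900.
A − B = 9694845 − 742900 = 8951945.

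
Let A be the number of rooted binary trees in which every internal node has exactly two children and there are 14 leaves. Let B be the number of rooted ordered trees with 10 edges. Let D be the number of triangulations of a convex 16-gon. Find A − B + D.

A full binary tree with L leaves has L−1 internal nodes and is counted by C_{L−1}; L = 14 gives C_13. So A = C_13 = 742900.
A rooted plane tree with 10 edges has 11 nodes, and the count is C_10. So B = C_10 = 16796.
Triangulations of a convex m-gon are counted by C_{m−2}; with m = 16 this is C_14. So D = C_14 = 2674440.
A − B + D = 742900 − 16796 + 2674440 = 3400544.

3400544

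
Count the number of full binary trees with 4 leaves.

5

A full binary tree with L leaves has L−1 internal nodes and is counted by C_{L−1}; L = 4 gives C_3.
C_3 = C(6,3)/4 = 20/4 = 5.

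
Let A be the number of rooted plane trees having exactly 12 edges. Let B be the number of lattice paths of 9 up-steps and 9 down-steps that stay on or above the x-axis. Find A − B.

A rooted plane tree with 12 edges has 13 nodes, and the count is C_12. So A = C_12 = 208012.
A Dyck path with 9 up-steps and 9 down-steps has semilength 9, so there are C_9 of them. So B = C_9 = 4862.
A − B = 208012 − 4862 = 203150.

203150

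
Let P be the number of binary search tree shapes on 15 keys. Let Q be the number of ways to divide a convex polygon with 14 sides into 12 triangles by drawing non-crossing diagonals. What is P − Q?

9486833

There are C_n binary search tree shapes on n keys; with n = 15 that is C_15. So P = C_15 = 9694845.
Triangulations of a convex m-gon are counted by C_{m−2}; with m = 14 this is C_12. So Q = C_12 = 208012.
P − Q = 9694845 − 208012 = 9486833.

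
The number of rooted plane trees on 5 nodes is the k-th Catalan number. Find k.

A rooted plane tree on 5 nodes has 4 edges, and such trees are counted by C_4.

4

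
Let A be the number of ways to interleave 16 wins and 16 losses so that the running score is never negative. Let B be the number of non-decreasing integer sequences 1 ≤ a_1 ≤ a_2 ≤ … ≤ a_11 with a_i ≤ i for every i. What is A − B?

Reading a vote for the leader as '(' and for the other as ')' turns such a sequence into a balanced string of 16 pairs, so the count is C_16. So A = C_16 = 35357670.
Weakly increasing sequences with a_i ≤ i biject with Dyck paths of semilength 11, so there are C_11. So B = C_11 = 58786.
A − B = 35357670 − 58786 = 35298884.

35298884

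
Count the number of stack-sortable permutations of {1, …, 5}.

Stack-sortable permutations are exactly the 231-avoiding ones, counted by C_n; here n = 5.
C_5 = C_4 · 2(2·4+1)/(4+2) = 14 · 18/6 = 42.

42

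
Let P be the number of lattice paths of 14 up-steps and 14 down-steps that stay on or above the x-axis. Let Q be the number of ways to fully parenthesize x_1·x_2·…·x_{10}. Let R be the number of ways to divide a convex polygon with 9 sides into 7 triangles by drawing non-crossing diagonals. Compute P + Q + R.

A Dyck path with 14 up-steps and 14 down-steps has semilength 14, so there are C_14 of them. So P = C_14 = 2674440.
Bracketing 10 factors into binary products is counted by C_{10−1} = C_9. So Q = C_9 = 4862.
A convex 9-gon is triangulated into 7 triangles, and the number of such triangulations is the Catalan number C_{9−2} = C_7. So R = C_7 = 429.
P + Q + R = 2674440 + 4862 + 429 = 2679731.

2679731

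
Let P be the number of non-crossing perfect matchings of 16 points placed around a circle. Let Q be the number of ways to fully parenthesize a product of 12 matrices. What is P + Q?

60216

Non-crossing perfect matchings of 2n points on a circle are counted by C_n; with 16 points, n = 8. So P = C_8 = 1430.
Ways to associate a product of 12 factors correspond to binary trees on 12 leaves, so the count is C_11. So Q = C_11 = 58786.
P + Q = 1430 + 58786 = 60216.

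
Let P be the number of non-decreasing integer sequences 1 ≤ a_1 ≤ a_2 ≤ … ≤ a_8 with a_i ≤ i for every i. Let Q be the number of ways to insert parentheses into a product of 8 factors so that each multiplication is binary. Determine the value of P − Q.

Such sub-staircase sequences of length n are counted by C_n; here n = 8. So P = C_8 = 1430.
Parenthesizations of m factors correspond to full binary trees with m leaves, counted by C_{m−1}; m = 8 gives C_7. So Q = C_7 = 429.
P − Q = 1430 − 429 = 1001.

1001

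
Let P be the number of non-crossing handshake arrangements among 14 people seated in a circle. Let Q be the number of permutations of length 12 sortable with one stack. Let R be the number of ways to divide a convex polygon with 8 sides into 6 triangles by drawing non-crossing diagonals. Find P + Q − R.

208309

Non-crossing handshake pairings of 2n people are counted by C_n; 14 people gives n = 7. So P = C_7 = 429.
Stack-sortable permutations are exactly the 231-avoiding ones, counted by C_n; here n = 12. So Q = C_12 = 208012.
A convex 8-gon is triangulated into 6 triangles, and the number of such triangulations is the Catalan number C_{8−2} = C_6. So R = C_6 = 132.
P + Q − R = 429 + 208012 − 132 = 208309.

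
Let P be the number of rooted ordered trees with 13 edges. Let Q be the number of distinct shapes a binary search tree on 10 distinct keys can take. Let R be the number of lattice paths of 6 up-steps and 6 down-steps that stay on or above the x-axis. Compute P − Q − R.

725972

Rooted ordered trees with n edges are counted by C_n; here n = 13. So P = C_13 = 742900.
There are C_n binary search tree shapes on n keys; with n = 10 that is C_10. So Q = C_10 = 16796.
Dyck paths of semilength n (length 2n) are counted by C_n; here n = 6. So R = C_6 = 132.
P − Q − R = 742900 − 16796 − 132 = 725972.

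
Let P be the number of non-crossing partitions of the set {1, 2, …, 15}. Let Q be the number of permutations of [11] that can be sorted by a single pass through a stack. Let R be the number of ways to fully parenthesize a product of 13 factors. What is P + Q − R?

9545619

The non-crossing partitions of [15] form a lattice of size C_15. So P = C_15 = 9694845.
By Knuth's characterisation, the stack-sortable permutations of length 11 are the 231-avoiders, numbering C_11. So Q = C_11 = 58786.
Bracketing 13 factors into binary products is counted by C_{13−1} = C_12. So R = C_12 = 208012.
P + Q − R = 9694845 + 58786 − 208012 = 9545619.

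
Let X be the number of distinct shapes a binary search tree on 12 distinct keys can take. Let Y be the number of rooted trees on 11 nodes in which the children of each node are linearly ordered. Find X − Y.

191216

Rooted binary trees with 12 nodes (each child slot possibly empty) number C_12. So X = C_12 = 208012.
A rooted plane tree on 11 nodes has 10 edges, and such trees are counted by C_10. So Y = C_10 = 16796.
X − Y = 208012 − 16796 = 191216.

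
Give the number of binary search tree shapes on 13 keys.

742900

Binary trees (left/right distinguished) on n nodes are counted by C_n; here n = 13.
C_13 = 742900.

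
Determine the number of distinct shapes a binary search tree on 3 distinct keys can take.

Rooted binary trees with 3 nodes (each child slot possibly empty) number C_3.
C_3 = C(6,3)/4 = 20/4 = 5.

5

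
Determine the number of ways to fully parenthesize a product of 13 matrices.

208012

Parenthesizations of m factors correspond to full binary trees with m leaves, counted by C_{m−1}; m = 13 gives C_12.
C_12 = C_11 · 2(2·11+1)/(11+2) = 58786 · 46/13 = 208012.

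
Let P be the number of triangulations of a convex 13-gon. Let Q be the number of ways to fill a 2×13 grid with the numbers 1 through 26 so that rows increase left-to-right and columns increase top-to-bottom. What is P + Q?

The number of triangulations of a 13-gon is the Catalan number C_11 (index = sides − 2). So P = C_11 = 58786.
Standard Young tableaux of shape 2×n are counted by C_n; here n = 13. So Q = C_13 = 742900.
P + Q = 58786 + 742900 = 801686.

801686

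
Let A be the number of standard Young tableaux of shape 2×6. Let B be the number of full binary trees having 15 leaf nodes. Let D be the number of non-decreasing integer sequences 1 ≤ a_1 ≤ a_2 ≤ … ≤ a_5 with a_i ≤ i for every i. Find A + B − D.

2674530

Standard Young tableaux of shape 2×n are counted by C_n; here n = 6. So A = C_6 = 132.
A full binary tree with L leaves has L−1 internal nodes and is counted by C_{L−1}; L = 15 gives C_14. So B = C_14 = 2674440.
Such sub-staircase sequences of length n are counted by C_n; here n = 5. So D = C_5 = 42.
A + B − D = 132 + 2674440 − 42 = 2674530.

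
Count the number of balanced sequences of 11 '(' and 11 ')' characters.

58786

Balanced strings of n pairs of brackets are counted by C_n; here n = 11.
C_11 = C(22,11)/12 = 705432/12 = 58786.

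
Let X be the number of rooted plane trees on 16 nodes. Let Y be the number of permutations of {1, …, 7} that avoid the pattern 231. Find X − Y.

Rooted ordered (plane) trees on m nodes have m−1 edges and are counted by C_{m−1}; m = 16 gives C_15. So X = C_15 = 9694845.
Permutations of [n] avoiding any single length-3 pattern are counted by C_n; here n = 7. So Y = C_7 = 429.
X − Y = 9694845 − 429 = 9694416.

9694416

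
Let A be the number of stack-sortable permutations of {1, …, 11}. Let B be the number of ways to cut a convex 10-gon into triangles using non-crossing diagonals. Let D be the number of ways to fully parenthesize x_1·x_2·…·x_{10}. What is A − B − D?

52494

By Knuth's characterisation, the stack-sortable permutations of length 11 are the 231-avoiders, numbering C_11. So A = C_11 = 58786.
A convex 10-gon is triangulated into 8 triangles, and the number of such triangulations is the Catalan number C_{10−2} = C_8. So B = C_8 = 1430.
Parenthesizations of m factors correspond to full binary trees with m leaves, counted by C_{m−1}; m = 10 gives C_9. So D = C_9 = 4862.
A − B − D = 58786 − 1430 − 4862 = 52494.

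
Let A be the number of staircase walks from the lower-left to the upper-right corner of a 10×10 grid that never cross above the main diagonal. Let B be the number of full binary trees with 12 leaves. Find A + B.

75582

Monotone paths in an n×n grid that stay weakly below the diagonal are counted by C_n; here n = 10. So A = C_10 = 16796.
Full binary trees with 12 leaves have 12−1 = 11 internal nodes, so there are C_11 of them. So B = C_11 = 58786.
A + B = 16796 + 58786 = 75582.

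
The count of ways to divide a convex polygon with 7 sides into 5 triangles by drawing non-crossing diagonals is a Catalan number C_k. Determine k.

5

A convex 7-gon is triangulated into 5 triangles, and the number of such triangulations is the Catalan number C_{7−2} = C_5.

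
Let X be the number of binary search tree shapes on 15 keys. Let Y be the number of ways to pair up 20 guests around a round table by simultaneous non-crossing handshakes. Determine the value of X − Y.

9678049

Binary trees (left/right distinguished) on n nodes are counted by C_n; here n = 15. So X = C_15 = 9694845.
With 20 = 2·10 people, non-crossing handshake pairings are non-crossing perfect matchings on a circle, counted by C_10. So Y = C_10 = 16796.
X − Y = 9694845 − 16796 = 9678049.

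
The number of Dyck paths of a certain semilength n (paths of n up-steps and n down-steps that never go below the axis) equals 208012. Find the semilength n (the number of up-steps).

12

Dyck paths of semilength n are counted by C_n; 208012 = C_12.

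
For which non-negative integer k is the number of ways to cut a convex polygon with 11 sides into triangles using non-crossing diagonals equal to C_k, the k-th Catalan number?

Triangulations of a convex m-gon are counted by C_{m−2}; with m = 11 this is C_9.

9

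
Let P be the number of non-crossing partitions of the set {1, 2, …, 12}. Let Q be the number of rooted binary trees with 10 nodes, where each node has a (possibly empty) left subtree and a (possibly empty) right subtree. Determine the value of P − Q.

Non-crossing partitions of an n-element set are counted by C_n; here n = 12. So P = C_12 = 208012.
There are C_n binary search tree shapes on n keys; with n = 10 that is C_10. So Q = C_10 = 16796.
P − Q = 208012 − 16796 = 191216.

191216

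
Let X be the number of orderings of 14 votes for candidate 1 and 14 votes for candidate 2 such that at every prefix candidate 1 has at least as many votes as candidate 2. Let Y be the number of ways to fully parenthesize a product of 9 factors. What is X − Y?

Reading a vote for the leader as '(' and for the other as ')' turns such a sequence into a balanced string of 14 pairs, so the count is C_14. So X = C_14 = 2674440.
Ways to associate a product of 9 factors correspond to binary trees on 9 leaves, so the count is C_8. So Y = C_8 = 1430.
X − Y = 2674440 − 1430 = 2673010.

2673010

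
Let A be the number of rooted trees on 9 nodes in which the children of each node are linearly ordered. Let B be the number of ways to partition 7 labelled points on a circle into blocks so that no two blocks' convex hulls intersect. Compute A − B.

1001

A rooted plane tree on 9 nodes has 8 edges, and such trees are counted by C_8. So A = C_8 = 1430.
Non-crossing partitions of an n-element set are counted by C_n; here n = 7. So B = C_7 = 429.
A − B = 1430 − 429 = 1001.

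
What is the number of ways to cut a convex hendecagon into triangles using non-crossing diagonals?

4862

Triangulations of a convex m-gon are counted by C_{m−2}; with m = 11 this is C_9.
C_9 = 4862.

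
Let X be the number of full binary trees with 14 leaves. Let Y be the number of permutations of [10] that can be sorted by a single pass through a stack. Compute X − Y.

A full binary tree with L leaves has L−1 internal nodes and is counted by C_{L−1}; L = 14 gives C_13. So X = C_13 = 742900.
Stack-sortable permutations are exactly the 231-avoiding ones, counted by C_n; here n = 10. So Y = C_10 = 16796.
X − Y = 742900 − 16796 = 726104.

726104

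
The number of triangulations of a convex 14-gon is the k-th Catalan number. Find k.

The number of triangulations of a 14-gon is the Catalan number C_12 (index = sides − 2).

12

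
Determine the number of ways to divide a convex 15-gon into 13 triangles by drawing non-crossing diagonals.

The number of triangulations of a 15-gon is the Catalan number C_13 (index = sides − 2).
C_13 = C_12 · 2(2·12+1)/(12+2) = 208012 · 50/14 = 742900.

742900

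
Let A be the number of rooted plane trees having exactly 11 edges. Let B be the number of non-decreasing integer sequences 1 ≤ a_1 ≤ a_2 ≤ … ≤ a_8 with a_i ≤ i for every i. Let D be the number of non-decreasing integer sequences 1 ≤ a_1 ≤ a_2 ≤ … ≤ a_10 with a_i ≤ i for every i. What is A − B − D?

Rooted ordered trees with n edges are counted by C_n; here n = 11. So A = C_11 = 58786.
Weakly increasing sequences with a_i ≤ i biject with Dyck paths of semilength 8, so there are C_8. So B = C_8 = 1430.
Such sub-staircase sequences of length n are counted by C_n; here n = 10. So D = C_10 = 16796.
A − B − D = 58786 − 1430 − 16796 = 40560.

40560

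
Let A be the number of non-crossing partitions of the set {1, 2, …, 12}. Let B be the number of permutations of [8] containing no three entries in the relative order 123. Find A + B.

Non-crossing partitions of an n-element set are counted by C_n; here n = 12. So A = C_12 = 208012.
Permutations of [n] avoiding any single length-3 pattern are counted by C_n; here n = 8. So B = C_8 = 1430.
A + B = 208012 + 1430 = 209442.

209442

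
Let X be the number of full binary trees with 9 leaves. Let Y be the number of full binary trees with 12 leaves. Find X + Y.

60216

A full binary tree with L leaves has L−1 internal nodes and is counted by C_{L−1}; L = 9 gives C_8. So X = C_8 = 1430.
Full binary trees with 12 leaves have 12−1 = 11 internal nodes, so there are C_11 of them. So Y = C_11 = 58786.
X + Y = 1430 + 58786 = 60216.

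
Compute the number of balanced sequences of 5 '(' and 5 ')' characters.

With 5 pairs the number of balanced bracket strings is the Catalan number C_5.
C_5 = C(10,5)/6 = 252/6 = 42.

42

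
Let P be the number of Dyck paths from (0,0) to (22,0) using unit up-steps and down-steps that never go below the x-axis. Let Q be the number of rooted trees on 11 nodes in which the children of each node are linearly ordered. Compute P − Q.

41990

Dyck paths of semilength n (length 2n) are counted by C_n; here n = 11. So P = C_11 = 58786.
Rooted ordered (plane) trees on m nodes have m−1 edges and are counted by C_{m−1}; m = 11 gives C_10. So Q = C_10 = 16796.
P − Q = 58786 − 16796 = 41990.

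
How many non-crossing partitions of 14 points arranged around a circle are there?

Non-crossing partitions of an n-element set are counted by C_n; here n = 14.
C_14 = 2674440.

2674440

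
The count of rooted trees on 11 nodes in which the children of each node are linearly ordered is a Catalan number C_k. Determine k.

10

A rooted plane tree on 11 nodes has 10 edges, and such trees are counted by C_10.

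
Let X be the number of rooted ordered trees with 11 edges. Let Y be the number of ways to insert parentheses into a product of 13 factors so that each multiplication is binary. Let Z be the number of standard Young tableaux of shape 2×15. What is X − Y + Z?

Rooted ordered trees with n edges are counted by C_n; here n = 11. So X = C_11 = 58786.
Ways to associate a product of 13 factors correspond to binary trees on 13 leaves, so the count is C_12. So Y = C_12 = 208012.
By the hook-length formula (or a Dyck-path bijection), SYT of shape 2×15 number C_15. So Z = C_15 = 9694845.
X − Y + Z = 58786 − 208012 + 9694845 = 9545619.

9545619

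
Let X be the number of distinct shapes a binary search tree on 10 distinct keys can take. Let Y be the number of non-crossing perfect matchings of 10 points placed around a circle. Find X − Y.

16754

Binary trees (left/right distinguished) on n nodes are counted by C_n; here n = 10. So X = C_10 = 16796.
Pairing 10 circle points by 5 non-crossing chords gives C_5 matchings. So Y = C_5 = 42.
X − Y = 16796 − 42 = 16754.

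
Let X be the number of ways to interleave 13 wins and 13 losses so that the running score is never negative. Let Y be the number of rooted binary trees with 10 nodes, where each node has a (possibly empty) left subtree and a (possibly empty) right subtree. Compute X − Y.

Ballot sequences with n votes each where one side never trails are Dyck words, counted by C_n; here n = 13. So X = C_13 = 742900.
There are C_n binary search tree shapes on n keys; with n = 10 that is C_10. So Y = C_10 = 16796.
X − Y = 742900 − 16796 = 726104.

726104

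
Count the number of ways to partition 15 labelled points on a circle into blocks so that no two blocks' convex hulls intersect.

Non-crossing partitions of an n-element set are counted by C_n; here n = 15.
C_15 = C(30,15)/16 = 155117520/16 = 9694845.

9694845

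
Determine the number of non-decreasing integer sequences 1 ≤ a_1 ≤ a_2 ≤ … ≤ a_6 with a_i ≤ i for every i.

132

Weakly increasing sequences with a_i ≤ i biject with Dyck paths of semilength 6, so there are C_6.
C_6 = C(12,6)/7 = 924/7 = 132.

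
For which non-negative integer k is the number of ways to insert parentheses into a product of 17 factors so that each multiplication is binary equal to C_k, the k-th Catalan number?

16

Ways to associate a product of 17 factors correspond to binary trees on 17 leaves, so the count is C_16.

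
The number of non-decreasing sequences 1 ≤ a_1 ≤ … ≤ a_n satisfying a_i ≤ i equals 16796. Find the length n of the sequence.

Such sub-staircase sequences of length n are counted by C_n; 16796 = C_10.

10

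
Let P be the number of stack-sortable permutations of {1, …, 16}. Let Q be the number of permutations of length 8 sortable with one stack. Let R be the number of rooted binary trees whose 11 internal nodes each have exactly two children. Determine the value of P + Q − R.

Stack-sortable permutations are exactly the 231-avoiding ones, counted by C_n; here n = 16. So P = C_16 = 35357670.
By Knuth's characterisation, the stack-sortable permutations of length 8 are the 231-avoiders, numbering C_8. So Q = C_8 = 1430.
Full binary trees with n internal nodes are counted by C_n; here n = 11. So R = C_11 = 58786.
P + Q − R = 35357670 + 1430 − 58786 = 35300314.

35300314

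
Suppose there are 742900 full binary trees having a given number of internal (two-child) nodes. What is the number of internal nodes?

Full binary trees with n internal nodes are counted by C_n. Since C_13 = 742900, the index is 13.

13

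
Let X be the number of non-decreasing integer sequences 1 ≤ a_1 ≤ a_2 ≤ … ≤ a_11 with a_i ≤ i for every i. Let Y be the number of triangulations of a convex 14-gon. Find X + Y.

Such sub-staircase sequences of length n are counted by C_n; here n = 11. So X = C_11 = 58786.
The number of triangulations of a 14-gon is the Catalan number C_12 (index = sides − 2). So Y = C_12 = 208012.
X + Y = 58786 + 208012 = 266798.

266798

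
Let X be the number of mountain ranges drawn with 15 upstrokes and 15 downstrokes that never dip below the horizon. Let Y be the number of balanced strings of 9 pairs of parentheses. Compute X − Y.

A Dyck path with 15 up-steps and 15 down-steps has semilength 15, so there are C_15 of them. So X = C_15 = 9694845.
A balanced arrangement of 9 bracket pairs is a Dyck word of semilength 9, so the count is C_9. So Y = C_9 = 4862.
X − Y = 9694845 − 4862 = 9689983.

9689983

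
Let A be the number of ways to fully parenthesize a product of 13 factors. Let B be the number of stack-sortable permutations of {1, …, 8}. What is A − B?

206582

Ways to associate a product of 13 factors correspond to binary trees on 13 leaves, so the count is C_12. So A = C_12 = 208012.
Stack-sortable permutations are exactly the 231-avoiding ones, counted by C_n; here n = 8. So B = C_8 = 1430.
A − B = 208012 − 1430 = 206582.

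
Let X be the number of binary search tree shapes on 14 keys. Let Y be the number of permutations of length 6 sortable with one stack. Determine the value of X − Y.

2674308

There are C_n binary search tree shapes on n keys; with n = 14 that is C_14. So X = C_14 = 2674440.
Stack-sortable permutations are exactly the 231-avoiding ones, counted by C_n; here n = 6. So Y = C_6 = 132.
X − Y = 2674440 − 132 = 2674308.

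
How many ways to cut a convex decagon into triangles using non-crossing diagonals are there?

Triangulations of a convex m-gon are counted by C_{m−2}; with m = 10 this is C_8.
C_8 = 1430.

1430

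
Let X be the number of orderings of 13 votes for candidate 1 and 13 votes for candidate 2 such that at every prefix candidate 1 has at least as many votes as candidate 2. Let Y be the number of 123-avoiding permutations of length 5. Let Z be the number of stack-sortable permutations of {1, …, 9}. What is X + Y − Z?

Ballot sequences with n votes each where one side never trails are Dyck words, counted by C_n; here n = 13. So X = C_13 = 742900.
Permutations of [n] avoiding any single length-3 pattern are counted by C_n; here n = 5. So Y = C_5 = 42.
By Knuth's characterisation, the stack-sortable permutations of length 9 are the 231-avoiders, numbering C_9. So Z = C_9 = 4862.
X + Y − Z = 742900 + 42 − 4862 = 738080.

738080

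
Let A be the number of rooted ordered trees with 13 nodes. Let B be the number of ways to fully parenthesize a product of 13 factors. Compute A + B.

416024

Rooted ordered (plane) trees on m nodes have m−1 edges and are counted by C_{m−1}; m = 13 gives C_12. So A = C_12 = 208012.
Bracketing 13 factors into binary products is counted by C_{13−1} = C_12. So B = C_12 = 208012.
A + B = 208012 + 208012 = 416024.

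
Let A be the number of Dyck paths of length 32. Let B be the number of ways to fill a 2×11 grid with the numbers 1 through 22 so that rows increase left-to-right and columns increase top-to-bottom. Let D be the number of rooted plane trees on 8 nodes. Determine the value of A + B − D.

Dyck paths of semilength n (length 2n) are counted by C_n; here n = 16. So A = C_16 = 35357670.
Standard Young tableaux of shape 2×n are counted by C_n; here n = 11. So B = C_11 = 58786.
A rooted plane tree on 8 nodes has 7 edges, and such trees are counted by C_7. So D = C_7 = 429.
A + B − D = 35357670 + 58786 − 429 = 35416027.

35416027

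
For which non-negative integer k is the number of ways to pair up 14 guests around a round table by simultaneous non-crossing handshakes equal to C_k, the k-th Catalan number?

7

Non-crossing handshake pairings of 2n people are counted by C_n; 14 people gives n = 7.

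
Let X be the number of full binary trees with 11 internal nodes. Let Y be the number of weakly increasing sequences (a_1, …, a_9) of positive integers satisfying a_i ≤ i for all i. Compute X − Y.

Full binary trees with n internal nodes are counted by C_n; here n = 11. So X = C_11 = 58786.
Weakly increasing sequences with a_i ≤ i biject with Dyck paths of semilength 9, so there are C_9. So Y = C_9 = 4862.
X − Y = 58786 − 4862 = 53924.

53924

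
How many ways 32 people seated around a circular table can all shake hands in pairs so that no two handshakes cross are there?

With 32 = 2·16 people, non-crossing handshake pairings are non-crossing perfect matchings on a circle, counted by C_16.
C_16 = C_15 · 2(2·15+1)/(15+2) = 9694845 · 62/17 = 35357670.

35357670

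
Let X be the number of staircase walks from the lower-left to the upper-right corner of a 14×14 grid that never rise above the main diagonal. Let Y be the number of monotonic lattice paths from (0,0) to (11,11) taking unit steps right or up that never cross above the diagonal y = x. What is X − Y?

Monotone paths in an n×n grid that stay weakly below the diagonal are counted by C_n; here n = 14. So X = C_14 = 2674440.
Sub-diagonal monotone paths from (0,0) to (11,11) biject with Dyck paths of semilength 11, giving C_11. So Y = C_11 = 58786.
X − Y = 2674440 − 58786 = 2615654.

2615654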